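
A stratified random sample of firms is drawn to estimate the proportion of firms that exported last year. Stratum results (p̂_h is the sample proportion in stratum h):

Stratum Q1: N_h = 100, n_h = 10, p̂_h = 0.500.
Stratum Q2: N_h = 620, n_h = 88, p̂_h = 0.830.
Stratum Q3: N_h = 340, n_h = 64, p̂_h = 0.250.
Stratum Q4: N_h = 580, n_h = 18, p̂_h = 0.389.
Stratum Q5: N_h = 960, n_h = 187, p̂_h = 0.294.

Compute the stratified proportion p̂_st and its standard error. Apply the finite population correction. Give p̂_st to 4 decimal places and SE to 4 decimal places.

N = 2600; stratum weights W_h = N_h/N.
p̂_st = Σ W_h p̂_h = (100·0.500 + 620·0.830 + 340·0.250 + 580·0.389 + 960·0.294)/2600 = 0.44518
V̂(p̂_st) = Σ W_h² (1 − n_h/N_h) p̂_h(1−p̂_h)/(n_h−1):
  stratum Q1: (100/2600)²·(1 − 10/100)·0.500·0.500/9 = 3.69822e-05
  stratum Q2: (620/2600)²·(1 − 88/620)·0.830·0.170/87 = 7.91342e-05
  stratum Q3: (340/2600)²·(1 − 64/340)·0.250·0.750/63 = 4.13145e-05
  stratum Q4: (580/2600)²·(1 − 18/580)·0.389·0.611/17 = 0.000674155
  stratum Q5: (960/2600)²·(1 − 187/960)·0.294·0.706/186 = 0.000122502
V̂(p̂_st) = 0.000954088; SE = √V̂ = 0.0308883

p̂_st ≈ 0.4452, SE ≈ 0.0309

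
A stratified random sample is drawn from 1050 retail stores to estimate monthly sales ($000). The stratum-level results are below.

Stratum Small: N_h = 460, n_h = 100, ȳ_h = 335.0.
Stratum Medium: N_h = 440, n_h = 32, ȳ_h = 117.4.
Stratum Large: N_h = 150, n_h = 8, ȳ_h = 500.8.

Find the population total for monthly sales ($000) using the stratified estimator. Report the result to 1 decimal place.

τ̂_st = Σ N_h ȳ_h = 460·335.0 + 440·117.4 + 150·500.8 = 280876.0

τ̂_st ≈ 280876.0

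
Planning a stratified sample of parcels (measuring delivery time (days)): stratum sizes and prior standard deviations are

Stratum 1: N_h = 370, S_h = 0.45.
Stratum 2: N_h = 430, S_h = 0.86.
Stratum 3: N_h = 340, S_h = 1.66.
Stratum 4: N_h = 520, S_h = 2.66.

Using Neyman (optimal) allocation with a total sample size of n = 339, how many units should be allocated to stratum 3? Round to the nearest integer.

77

Neyman allocation: n_h = n · N_h S_h / Σ N_i S_i, with n = 339.
  stratum 1: N_h·S_h = 370·0.45 = 166.50
  stratum 2: N_h·S_h = 430·0.86 = 369.80
  stratum 3: N_h·S_h = 340·1.66 = 564.40
  stratum 4: N_h·S_h = 520·2.66 = 1383.20
Σ N_h S_h = 2483.90
n for stratum 3 = 339·564.40/2483.90 = 77.029 → 77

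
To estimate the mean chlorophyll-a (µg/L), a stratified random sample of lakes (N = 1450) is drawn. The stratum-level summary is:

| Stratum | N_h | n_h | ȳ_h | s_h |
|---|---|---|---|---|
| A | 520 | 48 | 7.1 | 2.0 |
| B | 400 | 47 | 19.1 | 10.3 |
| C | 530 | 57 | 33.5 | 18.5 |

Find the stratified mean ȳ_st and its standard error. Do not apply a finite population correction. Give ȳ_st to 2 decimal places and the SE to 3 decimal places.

ȳ_st = Σ W_h ȳ_h = (520·7.1 + 400·19.1 + 530·33.5)/1450 = 20.06000
V̂(ȳ_st) = Σ W_h² s_h²/n_h, with W_h = N_h/N and N = 1450:
  stratum A: (520/1450)²·2.0²/48 = 0.0107174
  stratum B: (400/1450)²·10.3²/47 = 0.171775
  stratum C: (530/1450)²·18.5²/57 = 0.802203
V̂(ȳ_st) = 0.984696
SE(ȳ_st) = √0.984696 = 0.992318

ȳ_st ≈ 20.06, SE ≈ 0.992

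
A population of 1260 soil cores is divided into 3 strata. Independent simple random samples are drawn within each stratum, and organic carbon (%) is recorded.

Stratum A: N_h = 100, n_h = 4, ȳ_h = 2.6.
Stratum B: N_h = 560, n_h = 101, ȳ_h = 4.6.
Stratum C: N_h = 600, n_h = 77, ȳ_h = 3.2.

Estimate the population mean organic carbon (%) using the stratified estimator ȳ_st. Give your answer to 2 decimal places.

N = Σ N_h = 1260. Stratum weights W_h = N_h/N.
ȳ_st = (100·2.6 + 560·4.6 + 600·3.2) / 1260 = 3.7746

ȳ_st ≈ 3.77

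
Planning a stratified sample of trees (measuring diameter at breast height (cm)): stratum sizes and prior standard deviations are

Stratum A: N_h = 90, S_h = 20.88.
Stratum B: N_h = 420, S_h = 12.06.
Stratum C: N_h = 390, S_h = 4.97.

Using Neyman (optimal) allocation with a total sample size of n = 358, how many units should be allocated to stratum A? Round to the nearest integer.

Neyman allocation: n_h = n · N_h S_h / Σ N_i S_i, with n = 358.
  stratum A: N_h·S_h = 90·20.88 = 1879.20
  stratum B: N_h·S_h = 420·12.06 = 5065.20
  stratum C: N_h·S_h = 390·4.97 = 1938.30
Σ N_h S_h = 8882.70
n for stratum A = 358·1879.20/8882.70 = 75.738 → 76

76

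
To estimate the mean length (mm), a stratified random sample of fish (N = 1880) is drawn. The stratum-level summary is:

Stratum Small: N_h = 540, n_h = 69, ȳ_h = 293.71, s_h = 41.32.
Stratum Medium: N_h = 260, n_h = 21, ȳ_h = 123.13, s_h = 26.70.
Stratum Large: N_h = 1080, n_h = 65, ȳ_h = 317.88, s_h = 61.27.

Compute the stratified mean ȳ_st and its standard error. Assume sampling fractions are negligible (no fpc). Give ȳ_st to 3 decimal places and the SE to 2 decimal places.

ȳ_st ≈ 284.004, SE ≈ 4.66

ȳ_st = Σ W_h ȳ_h = (540·293.71 + 260·123.13 + 1080·317.88)/1880 = 284.00404
V̂(ȳ_st) = Σ W_h² s_h²/n_h, with W_h = N_h/N and N = 1880:
  stratum Small: (540/1880)²·41.32²/69 = 2.04147
  stratum Medium: (260/1880)²·26.70²/21 = 0.649283
  stratum Large: (1080/1880)²·61.27²/65 = 19.0596
V̂(ȳ_st) = 21.7504
SE(ȳ_st) = √21.7504 = 4.66373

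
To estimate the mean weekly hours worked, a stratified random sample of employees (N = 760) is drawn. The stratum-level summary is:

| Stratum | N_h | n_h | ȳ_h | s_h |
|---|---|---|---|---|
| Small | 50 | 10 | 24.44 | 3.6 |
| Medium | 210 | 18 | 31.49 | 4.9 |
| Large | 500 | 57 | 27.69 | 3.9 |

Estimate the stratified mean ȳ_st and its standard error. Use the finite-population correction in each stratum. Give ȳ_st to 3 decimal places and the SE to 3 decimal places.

ȳ_st ≈ 28.526, SE ≈ 0.447

ȳ_st = Σ W_h ȳ_h = (50·24.44 + 210·31.49 + 500·27.69)/760 = 28.52618
V̂(ȳ_st) = Σ W_h² (1 − n_h/N_h) s_h²/n_h, with W_h = N_h/N and N = 760:
  stratum Small: (50/760)²·(1 − 10/50)·3.6²/10 = 0.00448753
  stratum Medium: (210/760)²·(1 − 18/210)·4.9²/18 = 0.0931136
  stratum Large: (500/760)²·(1 − 57/500)·3.9²/57 = 0.10233
V̂(ȳ_st) = 0.199931
SE(ȳ_st) = √0.199931 = 0.447136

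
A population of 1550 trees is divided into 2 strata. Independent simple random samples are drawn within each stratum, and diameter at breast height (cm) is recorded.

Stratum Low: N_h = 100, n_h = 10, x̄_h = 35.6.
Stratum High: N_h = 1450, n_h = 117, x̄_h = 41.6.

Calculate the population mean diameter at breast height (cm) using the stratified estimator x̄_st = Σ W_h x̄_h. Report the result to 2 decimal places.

N = Σ N_h = 1550. Stratum weights W_h = N_h/N.
x̄_st = (100·35.6 + 1450·41.6) / 1550 = 41.2129

x̄_st ≈ 41.21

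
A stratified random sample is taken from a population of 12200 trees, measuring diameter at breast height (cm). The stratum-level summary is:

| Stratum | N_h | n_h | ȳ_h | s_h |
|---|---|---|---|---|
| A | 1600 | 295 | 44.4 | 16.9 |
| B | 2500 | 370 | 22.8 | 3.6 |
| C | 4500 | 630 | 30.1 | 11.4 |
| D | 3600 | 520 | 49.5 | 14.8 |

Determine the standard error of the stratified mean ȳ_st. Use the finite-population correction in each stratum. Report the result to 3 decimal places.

SE(ȳ_st) ≈ 0.265

V̂(ȳ_st) = Σ W_h² (1 − n_h/N_h) s_h²/n_h, with W_h = N_h/N and N = 12200:
  stratum A: (1600/12200)²·(1 − 295/1600)·16.9²/295 = 0.013582
  stratum B: (2500/12200)²·(1 − 370/2500)·3.6²/370 = 0.00125315
  stratum C: (4500/12200)²·(1 − 630/4500)·11.4²/630 = 0.0241364
  stratum D: (3600/12200)²·(1 − 520/3600)·14.8²/520 = 0.0313801
V̂(ȳ_st) = 0.0703516
SE(ȳ_st) = √0.0703516 = 0.265239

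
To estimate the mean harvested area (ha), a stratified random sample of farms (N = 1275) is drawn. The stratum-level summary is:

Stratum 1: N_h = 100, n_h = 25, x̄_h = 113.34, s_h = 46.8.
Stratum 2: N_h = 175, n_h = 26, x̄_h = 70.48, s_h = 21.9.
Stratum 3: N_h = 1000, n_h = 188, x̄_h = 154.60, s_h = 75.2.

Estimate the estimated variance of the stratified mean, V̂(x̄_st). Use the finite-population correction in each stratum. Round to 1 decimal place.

V̂(x̄_st) ≈ 15.7

V̂(x̄_st) = Σ W_h² (1 − n_h/N_h) s_h²/n_h, with W_h = N_h/N and N = 1275:
  stratum 1: (100/1275)²·(1 − 25/100)·46.8²/25 = 0.404197
  stratum 2: (175/1275)²·(1 − 26/175)·21.9²/26 = 0.295882
  stratum 3: (1000/1275)²·(1 − 188/1000)·75.2²/188 = 15.025
V̂(x̄_st) = 15.725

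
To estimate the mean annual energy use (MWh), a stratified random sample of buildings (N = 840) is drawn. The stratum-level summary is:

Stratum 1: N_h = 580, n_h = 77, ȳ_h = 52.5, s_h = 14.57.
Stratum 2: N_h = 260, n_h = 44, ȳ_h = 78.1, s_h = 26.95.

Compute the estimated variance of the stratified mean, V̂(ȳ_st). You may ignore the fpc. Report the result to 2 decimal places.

V̂(ȳ_st) ≈ 2.90

V̂(ȳ_st) = Σ W_h² s_h²/n_h, with W_h = N_h/N and N = 840:
  stratum 1: (580/840)²·14.57²/77 = 1.31439
  stratum 2: (260/840)²·26.95²/44 = 1.58144
V̂(ȳ_st) = 2.89584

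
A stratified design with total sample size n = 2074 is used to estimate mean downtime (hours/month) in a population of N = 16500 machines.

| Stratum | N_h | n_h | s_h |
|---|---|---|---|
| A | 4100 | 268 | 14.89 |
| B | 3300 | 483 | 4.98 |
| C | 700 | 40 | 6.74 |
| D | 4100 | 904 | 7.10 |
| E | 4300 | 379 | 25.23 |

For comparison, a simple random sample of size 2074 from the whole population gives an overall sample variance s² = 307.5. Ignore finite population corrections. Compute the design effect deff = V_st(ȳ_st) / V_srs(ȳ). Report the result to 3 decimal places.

V̂(ȳ_st) = Σ W_h² s_h²/n_h, with W_h = N_h/N and N = 16500:
  stratum A: (4100/16500)²·14.89²/268 = 0.0510804
  stratum B: (3300/16500)²·4.98²/483 = 0.00205386
  stratum C: (700/16500)²·6.74²/40 = 0.00204403
  stratum D: (4100/16500)²·7.10²/904 = 0.00344309
  stratum E: (4300/16500)²·25.23²/379 = 0.114068
V_st = 0.17269
V_srs = s²/n = 307.5/2074 = 0.148264
deff = V_st / V_srs = 0.17269/0.148264 = 1.1647

deff ≈ 1.165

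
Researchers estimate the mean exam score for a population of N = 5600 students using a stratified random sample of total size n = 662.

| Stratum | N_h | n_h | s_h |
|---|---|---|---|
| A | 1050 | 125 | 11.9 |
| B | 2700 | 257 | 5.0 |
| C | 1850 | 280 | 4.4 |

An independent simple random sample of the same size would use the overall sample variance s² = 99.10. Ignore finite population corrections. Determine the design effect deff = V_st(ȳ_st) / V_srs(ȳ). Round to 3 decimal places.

V̂(ȳ_st) = Σ W_h² s_h²/n_h, with W_h = N_h/N and N = 5600:
  stratum A: (1050/5600)²·11.9²/125 = 0.0398278
  stratum B: (2700/5600)²·5.0²/257 = 0.022613
  stratum C: (1850/5600)²·4.4²/280 = 0.00754596
V_st = 0.0699868
V_srs = s²/n = 99.10/662 = 0.149698
deff = V_st / V_srs = 0.0699868/0.149698 = 0.4675

deff ≈ 0.468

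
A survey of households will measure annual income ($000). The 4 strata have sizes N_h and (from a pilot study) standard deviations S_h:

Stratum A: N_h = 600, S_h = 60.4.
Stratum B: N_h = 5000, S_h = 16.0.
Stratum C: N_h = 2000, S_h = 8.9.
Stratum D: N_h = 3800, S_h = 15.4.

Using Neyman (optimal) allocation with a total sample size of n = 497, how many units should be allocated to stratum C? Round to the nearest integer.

Neyman allocation: n_h = n · N_h S_h / Σ N_i S_i, with n = 497.
  stratum A: N_h·S_h = 600·60.4 = 36240.00
  stratum B: N_h·S_h = 5000·16.0 = 80000.00
  stratum C: N_h·S_h = 2000·8.9 = 17800.00
  stratum D: N_h·S_h = 3800·15.4 = 58520.00
Σ N_h S_h = 192560.00
n for stratum C = 497·17800.00/192560.00 = 45.942 → 46

46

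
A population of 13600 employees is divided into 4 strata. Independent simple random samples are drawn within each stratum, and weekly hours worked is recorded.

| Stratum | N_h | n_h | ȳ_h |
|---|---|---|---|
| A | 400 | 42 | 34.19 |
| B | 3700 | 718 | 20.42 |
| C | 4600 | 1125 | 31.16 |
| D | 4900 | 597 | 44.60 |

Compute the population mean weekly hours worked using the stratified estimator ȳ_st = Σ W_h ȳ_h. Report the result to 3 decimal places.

ȳ_st ≈ 33.170

N = Σ N_h = 13600. Stratum weights W_h = N_h/N.
ȳ_st = (400·34.19 + 3700·20.42 + 4600·31.16 + 4900·44.60) / 13600 = 33.16956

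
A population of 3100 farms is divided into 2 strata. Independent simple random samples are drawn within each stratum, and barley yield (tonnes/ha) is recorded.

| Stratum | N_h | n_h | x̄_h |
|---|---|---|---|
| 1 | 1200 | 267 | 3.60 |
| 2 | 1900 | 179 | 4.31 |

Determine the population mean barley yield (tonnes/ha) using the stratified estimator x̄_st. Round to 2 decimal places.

x̄_st ≈ 4.04

N = Σ N_h = 3100. Stratum weights W_h = N_h/N.
x̄_st = (1200·3.60 + 1900·4.31) / 3100 = 4.0352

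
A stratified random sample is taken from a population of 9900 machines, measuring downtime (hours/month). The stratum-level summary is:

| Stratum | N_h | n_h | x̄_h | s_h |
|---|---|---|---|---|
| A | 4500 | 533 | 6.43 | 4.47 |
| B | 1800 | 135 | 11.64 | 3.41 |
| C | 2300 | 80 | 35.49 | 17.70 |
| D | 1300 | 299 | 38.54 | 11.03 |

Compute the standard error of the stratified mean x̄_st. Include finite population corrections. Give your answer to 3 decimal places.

V̂(x̄_st) = Σ W_h² (1 − n_h/N_h) s_h²/n_h, with W_h = N_h/N and N = 9900:
  stratum A: (4500/9900)²·(1 − 533/4500)·4.47²/533 = 0.00682798
  stratum B: (1800/9900)²·(1 − 135/1800)·3.41²/135 = 0.00263385
  stratum C: (2300/9900)²·(1 − 80/2300)·17.70²/80 = 0.204017
  stratum D: (1300/9900)²·(1 − 299/1300)·11.03²/299 = 0.0054024
V̂(x̄_st) = 0.218882
SE(x̄_st) = √0.218882 = 0.467848

SE(x̄_st) ≈ 0.468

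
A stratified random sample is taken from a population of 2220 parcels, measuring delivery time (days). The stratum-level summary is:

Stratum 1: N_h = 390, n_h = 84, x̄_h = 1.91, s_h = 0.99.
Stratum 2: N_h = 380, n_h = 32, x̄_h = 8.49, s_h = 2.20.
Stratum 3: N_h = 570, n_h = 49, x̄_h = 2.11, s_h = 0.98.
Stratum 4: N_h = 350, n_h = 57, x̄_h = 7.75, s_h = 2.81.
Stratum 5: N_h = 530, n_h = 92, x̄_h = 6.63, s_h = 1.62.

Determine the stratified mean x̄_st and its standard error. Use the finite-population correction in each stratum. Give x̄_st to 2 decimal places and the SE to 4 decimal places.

x̄_st ≈ 5.14, SE ≈ 0.0987

x̄_st = Σ W_h x̄_h = (390·1.91 + 380·8.49 + 570·2.11 + 350·7.75 + 530·6.63)/2220 = 5.13523
V̂(x̄_st) = Σ W_h² (1 − n_h/N_h) s_h²/n_h, with W_h = N_h/N and N = 2220:
  stratum 1: (390/2220)²·(1 − 84/390)·0.99²/84 = 0.000282534
  stratum 2: (380/2220)²·(1 − 32/380)·2.20²/32 = 0.00405838
  stratum 3: (570/2220)²·(1 − 49/570)·0.98²/49 = 0.00118103
  stratum 4: (350/2220)²·(1 − 57/350)·2.81²/57 = 0.00288249
  stratum 5: (530/2220)²·(1 − 92/530)·1.62²/92 = 0.00134365
V̂(x̄_st) = 0.00974808
SE(x̄_st) = √0.00974808 = 0.0987324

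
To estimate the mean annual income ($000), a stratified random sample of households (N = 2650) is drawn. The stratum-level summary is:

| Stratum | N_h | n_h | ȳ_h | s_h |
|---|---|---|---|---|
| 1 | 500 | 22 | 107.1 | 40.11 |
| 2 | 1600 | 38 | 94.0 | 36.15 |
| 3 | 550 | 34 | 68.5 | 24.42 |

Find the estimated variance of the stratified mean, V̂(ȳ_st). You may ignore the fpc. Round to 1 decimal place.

V̂(ȳ_st) = Σ W_h² s_h²/n_h, with W_h = N_h/N and N = 2650:
  stratum 1: (500/2650)²·40.11²/22 = 2.60334
  stratum 2: (1600/2650)²·36.15²/38 = 12.5366
  stratum 3: (550/2650)²·24.42²/34 = 0.75552
V̂(ȳ_st) = 15.8955

V̂(ȳ_st) ≈ 15.9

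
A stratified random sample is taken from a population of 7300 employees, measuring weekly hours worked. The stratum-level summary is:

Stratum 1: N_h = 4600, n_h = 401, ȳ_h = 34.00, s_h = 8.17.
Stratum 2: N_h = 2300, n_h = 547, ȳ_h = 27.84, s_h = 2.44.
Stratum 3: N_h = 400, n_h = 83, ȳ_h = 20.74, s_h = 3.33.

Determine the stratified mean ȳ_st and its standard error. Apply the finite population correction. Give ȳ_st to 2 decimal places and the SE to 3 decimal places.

ȳ_st = Σ W_h ȳ_h = (4600·34.00 + 2300·27.84 + 400·20.74)/7300 = 31.33260
V̂(ȳ_st) = Σ W_h² (1 − n_h/N_h) s_h²/n_h, with W_h = N_h/N and N = 7300:
  stratum 1: (4600/7300)²·(1 − 401/4600)·8.17²/401 = 0.0603334
  stratum 2: (2300/7300)²·(1 − 547/2300)·2.44²/547 = 0.000823486
  stratum 3: (400/7300)²·(1 − 83/400)·3.33²/83 = 0.000317895
V̂(ȳ_st) = 0.0614748
SE(ȳ_st) = √0.0614748 = 0.247941

ȳ_st ≈ 31.33, SE ≈ 0.248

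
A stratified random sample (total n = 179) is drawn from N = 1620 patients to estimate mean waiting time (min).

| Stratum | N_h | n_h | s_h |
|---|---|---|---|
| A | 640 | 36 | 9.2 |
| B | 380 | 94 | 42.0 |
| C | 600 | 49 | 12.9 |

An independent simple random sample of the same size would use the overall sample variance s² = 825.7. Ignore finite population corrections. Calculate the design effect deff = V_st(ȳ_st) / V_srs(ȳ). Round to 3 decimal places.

deff ≈ 0.404

V̂(ȳ_st) = Σ W_h² s_h²/n_h, with W_h = N_h/N and N = 1620:
  stratum A: (640/1620)²·9.2²/36 = 0.366947
  stratum B: (380/1620)²·42.0²/94 = 1.03254
  stratum C: (600/1620)²·12.9²/49 = 0.46586
V_st = 1.86535
V_srs = s²/n = 825.7/179 = 4.61285
deff = V_st / V_srs = 1.86535/4.61285 = 0.4044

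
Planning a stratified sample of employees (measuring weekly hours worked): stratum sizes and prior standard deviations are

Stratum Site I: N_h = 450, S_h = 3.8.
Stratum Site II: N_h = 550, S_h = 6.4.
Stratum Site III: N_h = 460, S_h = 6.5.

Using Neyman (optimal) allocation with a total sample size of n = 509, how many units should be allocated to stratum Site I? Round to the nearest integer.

Neyman allocation: n_h = n · N_h S_h / Σ N_i S_i, with n = 509.
  stratum Site I: N_h·S_h = 450·3.8 = 1710.00
  stratum Site II: N_h·S_h = 550·6.4 = 3520.00
  stratum Site III: N_h·S_h = 460·6.5 = 2990.00
Σ N_h S_h = 8220.00
n for stratum Site I = 509·1710.00/8220.00 = 105.887 → 106

106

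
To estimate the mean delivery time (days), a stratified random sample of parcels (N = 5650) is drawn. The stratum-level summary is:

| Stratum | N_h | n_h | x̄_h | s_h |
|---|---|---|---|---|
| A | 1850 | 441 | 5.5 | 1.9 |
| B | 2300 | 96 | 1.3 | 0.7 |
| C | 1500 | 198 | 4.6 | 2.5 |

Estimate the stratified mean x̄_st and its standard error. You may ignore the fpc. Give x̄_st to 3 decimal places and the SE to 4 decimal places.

x̄_st = Σ W_h x̄_h = (1850·5.5 + 2300·1.3 + 1500·4.6)/5650 = 3.55133
V̂(x̄_st) = Σ W_h² s_h²/n_h, with W_h = N_h/N and N = 5650:
  stratum A: (1850/5650)²·1.9²/441 = 0.000877638
  stratum B: (2300/5650)²·0.7²/96 = 0.000845831
  stratum C: (1500/5650)²·2.5²/198 = 0.00222485
V̂(x̄_st) = 0.00394832
SE(x̄_st) = √0.00394832 = 0.0628356

x̄_st ≈ 3.551, SE ≈ 0.0628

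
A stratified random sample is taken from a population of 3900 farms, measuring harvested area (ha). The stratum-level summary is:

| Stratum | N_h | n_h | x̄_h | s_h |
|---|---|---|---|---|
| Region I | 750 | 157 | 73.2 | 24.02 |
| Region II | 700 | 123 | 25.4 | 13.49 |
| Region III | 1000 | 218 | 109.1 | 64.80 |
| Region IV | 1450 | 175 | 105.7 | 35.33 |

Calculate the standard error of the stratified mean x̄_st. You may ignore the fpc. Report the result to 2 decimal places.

SE(x̄_st) ≈ 1.56

V̂(x̄_st) = Σ W_h² s_h²/n_h, with W_h = N_h/N and N = 3900:
  stratum Region I: (750/3900)²·24.02²/157 = 0.135906
  stratum Region II: (700/3900)²·13.49²/123 = 0.0476635
  stratum Region III: (1000/3900)²·64.80²/218 = 1.26638
  stratum Region IV: (1450/3900)²·35.33²/175 = 0.985953
V̂(x̄_st) = 2.4359
SE(x̄_st) = √2.4359 = 1.56074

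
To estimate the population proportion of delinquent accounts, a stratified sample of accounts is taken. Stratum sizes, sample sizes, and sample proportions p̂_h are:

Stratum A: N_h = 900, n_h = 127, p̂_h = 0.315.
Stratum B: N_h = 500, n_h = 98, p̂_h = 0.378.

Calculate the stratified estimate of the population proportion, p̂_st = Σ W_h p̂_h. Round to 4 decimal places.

N = 1400; stratum weights W_h = N_h/N.
p̂_st = Σ W_h p̂_h = (900·0.315 + 500·0.378)/1400 = 0.33750

p̂_st ≈ 0.3375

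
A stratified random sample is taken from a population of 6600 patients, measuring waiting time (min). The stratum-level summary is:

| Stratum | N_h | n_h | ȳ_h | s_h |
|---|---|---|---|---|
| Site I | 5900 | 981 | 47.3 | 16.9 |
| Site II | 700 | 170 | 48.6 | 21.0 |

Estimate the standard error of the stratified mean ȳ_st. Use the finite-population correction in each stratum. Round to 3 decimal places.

V̂(ȳ_st) = Σ W_h² (1 − n_h/N_h) s_h²/n_h, with W_h = N_h/N and N = 6600:
  stratum Site I: (5900/6600)²·(1 − 981/5900)·16.9²/981 = 0.193975
  stratum Site II: (700/6600)²·(1 − 170/700)·21.0²/170 = 0.0220941
V̂(ȳ_st) = 0.216069
SE(ȳ_st) = √0.216069 = 0.464832

SE(ȳ_st) ≈ 0.465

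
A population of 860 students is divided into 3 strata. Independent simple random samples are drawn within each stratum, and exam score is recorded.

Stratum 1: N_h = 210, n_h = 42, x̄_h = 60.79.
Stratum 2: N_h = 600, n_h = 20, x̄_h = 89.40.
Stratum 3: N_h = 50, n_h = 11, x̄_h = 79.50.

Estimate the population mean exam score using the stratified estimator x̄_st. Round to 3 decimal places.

x̄_st ≈ 81.838

N = Σ N_h = 860. Stratum weights W_h = N_h/N.
x̄_st = (210·60.79 + 600·89.40 + 50·79.50) / 860 = 81.83826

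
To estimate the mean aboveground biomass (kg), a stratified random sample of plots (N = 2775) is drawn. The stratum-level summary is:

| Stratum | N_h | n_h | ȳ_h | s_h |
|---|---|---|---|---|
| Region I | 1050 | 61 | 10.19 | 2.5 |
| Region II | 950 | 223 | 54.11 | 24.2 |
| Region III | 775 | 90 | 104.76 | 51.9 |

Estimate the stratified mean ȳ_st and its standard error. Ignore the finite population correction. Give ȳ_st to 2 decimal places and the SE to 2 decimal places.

ȳ_st = Σ W_h ȳ_h = (1050·10.19 + 950·54.11 + 775·104.76)/2775 = 51.63712
V̂(ȳ_st) = Σ W_h² s_h²/n_h, with W_h = N_h/N and N = 2775:
  stratum Region I: (1050/2775)²·2.5²/61 = 0.0146691
  stratum Region II: (950/2775)²·24.2²/223 = 0.307785
  stratum Region III: (775/2775)²·51.9²/90 = 2.33437
V̂(ȳ_st) = 2.65682
SE(ȳ_st) = √2.65682 = 1.62998

ȳ_st ≈ 51.64, SE ≈ 1.63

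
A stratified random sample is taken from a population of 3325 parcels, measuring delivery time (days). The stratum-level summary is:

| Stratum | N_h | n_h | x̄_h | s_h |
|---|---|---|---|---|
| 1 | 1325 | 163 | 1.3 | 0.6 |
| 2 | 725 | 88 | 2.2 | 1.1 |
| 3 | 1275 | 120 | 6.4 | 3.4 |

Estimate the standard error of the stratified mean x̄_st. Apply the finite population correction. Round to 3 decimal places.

V̂(x̄_st) = Σ W_h² (1 − n_h/N_h) s_h²/n_h, with W_h = N_h/N and N = 3325:
  stratum 1: (1325/3325)²·(1 − 163/1325)·0.6²/163 = 0.000307577
  stratum 2: (725/3325)²·(1 − 88/725)·1.1²/88 = 0.000574377
  stratum 3: (1275/3325)²·(1 − 120/1275)·3.4²/120 = 0.0128317
V̂(x̄_st) = 0.0137137
SE(x̄_st) = √0.0137137 = 0.117105

SE(x̄_st) ≈ 0.117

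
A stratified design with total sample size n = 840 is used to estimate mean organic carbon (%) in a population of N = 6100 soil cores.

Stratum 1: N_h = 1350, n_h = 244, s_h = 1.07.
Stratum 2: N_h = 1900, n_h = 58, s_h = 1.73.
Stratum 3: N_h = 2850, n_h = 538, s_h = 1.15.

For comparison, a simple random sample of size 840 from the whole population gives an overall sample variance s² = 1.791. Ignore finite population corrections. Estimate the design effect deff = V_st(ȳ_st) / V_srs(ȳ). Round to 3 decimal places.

V̂(ȳ_st) = Σ W_h² s_h²/n_h, with W_h = N_h/N and N = 6100:
  stratum 1: (1350/6100)²·1.07²/244 = 0.000229819
  stratum 2: (1900/6100)²·1.73²/58 = 0.00500624
  stratum 3: (2850/6100)²·1.15²/538 = 0.000536591
V_st = 0.00577265
V_srs = s²/n = 1.791/840 = 0.00213214
deff = V_st / V_srs = 0.00577265/0.00213214 = 2.7074

deff ≈ 2.707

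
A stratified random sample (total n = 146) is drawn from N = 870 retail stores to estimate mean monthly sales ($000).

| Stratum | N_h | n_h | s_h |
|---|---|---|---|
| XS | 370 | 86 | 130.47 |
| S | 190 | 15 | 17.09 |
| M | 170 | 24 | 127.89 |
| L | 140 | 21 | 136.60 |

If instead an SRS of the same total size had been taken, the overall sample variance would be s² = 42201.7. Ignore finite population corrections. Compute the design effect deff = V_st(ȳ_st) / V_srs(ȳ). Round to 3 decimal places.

deff ≈ 0.297

V̂(ȳ_st) = Σ W_h² s_h²/n_h, with W_h = N_h/N and N = 870:
  stratum XS: (370/870)²·130.47²/86 = 35.8004
  stratum S: (190/870)²·17.09²/15 = 0.92867
  stratum M: (170/870)²·127.89²/24 = 26.0208
  stratum L: (140/870)²·136.60²/21 = 23.0091
V_st = 85.759
V_srs = s²/n = 42201.7/146 = 289.053
deff = V_st / V_srs = 85.759/289.053 = 0.2967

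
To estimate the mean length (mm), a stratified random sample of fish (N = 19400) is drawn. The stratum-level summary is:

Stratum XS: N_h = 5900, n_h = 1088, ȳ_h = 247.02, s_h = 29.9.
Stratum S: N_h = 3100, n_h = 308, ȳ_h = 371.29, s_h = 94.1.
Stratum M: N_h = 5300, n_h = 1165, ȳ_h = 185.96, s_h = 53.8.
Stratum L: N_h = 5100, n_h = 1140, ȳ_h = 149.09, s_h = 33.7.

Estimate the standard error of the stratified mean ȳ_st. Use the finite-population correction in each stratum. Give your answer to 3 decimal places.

V̂(ȳ_st) = Σ W_h² (1 − n_h/N_h) s_h²/n_h, with W_h = N_h/N and N = 19400:
  stratum XS: (5900/19400)²·(1 − 1088/5900)·29.9²/1088 = 0.0619851
  stratum S: (3100/19400)²·(1 − 308/3100)·94.1²/308 = 0.661153
  stratum M: (5300/19400)²·(1 − 1165/5300)·53.8²/1165 = 0.144673
  stratum L: (5100/19400)²·(1 − 1140/5100)·33.7²/1140 = 0.0534585
V̂(ȳ_st) = 0.92127
SE(ȳ_st) = √0.92127 = 0.959828

SE(ȳ_st) ≈ 0.960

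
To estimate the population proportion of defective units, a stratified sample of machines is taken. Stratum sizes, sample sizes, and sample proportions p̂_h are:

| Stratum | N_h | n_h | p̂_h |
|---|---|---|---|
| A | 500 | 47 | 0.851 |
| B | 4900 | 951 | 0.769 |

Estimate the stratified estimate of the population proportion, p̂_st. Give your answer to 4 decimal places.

p̂_st ≈ 0.7766

N = 5400; stratum weights W_h = N_h/N.
p̂_st = Σ W_h p̂_h = (500·0.851 + 4900·0.769)/5400 = 0.77659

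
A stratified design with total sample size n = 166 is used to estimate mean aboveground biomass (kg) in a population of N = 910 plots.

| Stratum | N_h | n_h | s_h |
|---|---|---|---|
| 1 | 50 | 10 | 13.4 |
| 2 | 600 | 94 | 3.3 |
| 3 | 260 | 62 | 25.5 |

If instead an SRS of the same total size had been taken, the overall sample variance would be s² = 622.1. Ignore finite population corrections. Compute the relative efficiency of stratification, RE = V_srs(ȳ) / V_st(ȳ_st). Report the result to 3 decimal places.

RE ≈ 3.901

V̂(ȳ_st) = Σ W_h² s_h²/n_h, with W_h = N_h/N and N = 910:
  stratum 1: (50/910)²·13.4²/10 = 0.0542084
  stratum 2: (600/910)²·3.3²/94 = 0.0503639
  stratum 3: (260/910)²·25.5²/62 = 0.856155
V_st = 0.960728
V_srs = s²/n = 622.1/166 = 3.74759
Relative efficiency = V_srs / V_st = 3.74759/0.960728 = 3.9008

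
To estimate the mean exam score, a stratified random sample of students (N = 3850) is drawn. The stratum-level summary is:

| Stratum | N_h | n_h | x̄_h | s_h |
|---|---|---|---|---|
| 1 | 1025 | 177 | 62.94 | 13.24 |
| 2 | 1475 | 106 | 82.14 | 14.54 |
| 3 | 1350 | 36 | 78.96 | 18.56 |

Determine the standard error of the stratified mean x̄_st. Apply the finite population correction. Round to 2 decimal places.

SE(x̄_st) ≈ 1.21

V̂(x̄_st) = Σ W_h² (1 − n_h/N_h) s_h²/n_h, with W_h = N_h/N and N = 3850:
  stratum 1: (1025/3850)²·(1 − 177/1025)·13.24²/177 = 0.0580766
  stratum 2: (1475/3850)²·(1 − 106/1475)·14.54²/106 = 0.271705
  stratum 3: (1350/3850)²·(1 − 36/1350)·18.56²/36 = 1.14515
V̂(x̄_st) = 1.47493
SE(x̄_st) = √1.47493 = 1.21447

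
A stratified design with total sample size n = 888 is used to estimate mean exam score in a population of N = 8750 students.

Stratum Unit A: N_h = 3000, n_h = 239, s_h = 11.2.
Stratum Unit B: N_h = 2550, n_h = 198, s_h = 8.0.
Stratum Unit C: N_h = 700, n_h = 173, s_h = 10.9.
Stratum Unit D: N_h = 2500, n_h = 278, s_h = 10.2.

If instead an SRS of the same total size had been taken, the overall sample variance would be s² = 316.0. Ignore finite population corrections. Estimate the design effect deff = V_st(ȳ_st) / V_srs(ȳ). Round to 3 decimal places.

deff ≈ 0.349

V̂(ȳ_st) = Σ W_h² s_h²/n_h, with W_h = N_h/N and N = 8750:
  stratum Unit A: (3000/8750)²·11.2²/239 = 0.0616971
  stratum Unit B: (2550/8750)²·8.0²/198 = 0.0274523
  stratum Unit C: (700/8750)²·10.9²/173 = 0.00439528
  stratum Unit D: (2500/8750)²·10.2²/278 = 0.0305506
V_st = 0.124095
V_srs = s²/n = 316.0/888 = 0.355856
deff = V_st / V_srs = 0.124095/0.355856 = 0.3487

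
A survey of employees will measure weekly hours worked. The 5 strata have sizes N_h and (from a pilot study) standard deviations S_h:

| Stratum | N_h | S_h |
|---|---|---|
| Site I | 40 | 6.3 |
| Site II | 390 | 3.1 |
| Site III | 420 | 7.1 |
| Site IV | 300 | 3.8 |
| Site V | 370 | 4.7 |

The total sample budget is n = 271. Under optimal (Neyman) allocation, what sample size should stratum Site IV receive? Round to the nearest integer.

Neyman allocation: n_h = n · N_h S_h / Σ N_i S_i, with n = 271.
  stratum Site I: N_h·S_h = 40·6.3 = 252.00
  stratum Site II: N_h·S_h = 390·3.1 = 1209.00
  stratum Site III: N_h·S_h = 420·7.1 = 2982.00
  stratum Site IV: N_h·S_h = 300·3.8 = 1140.00
  stratum Site V: N_h·S_h = 370·4.7 = 1739.00
Σ N_h S_h = 7322.00
n for stratum Site IV = 271·1140.00/7322.00 = 42.193 → 42

42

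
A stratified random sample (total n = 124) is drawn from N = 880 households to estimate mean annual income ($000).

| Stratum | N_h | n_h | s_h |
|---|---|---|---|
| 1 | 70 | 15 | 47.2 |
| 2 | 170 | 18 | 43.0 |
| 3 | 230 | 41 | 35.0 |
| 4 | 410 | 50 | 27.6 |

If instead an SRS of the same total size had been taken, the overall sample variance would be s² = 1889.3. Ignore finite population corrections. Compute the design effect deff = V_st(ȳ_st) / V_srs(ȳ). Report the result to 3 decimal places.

deff ≈ 0.664

V̂(ȳ_st) = Σ W_h² s_h²/n_h, with W_h = N_h/N and N = 880:
  stratum 1: (70/880)²·47.2²/15 = 0.939774
  stratum 2: (170/880)²·43.0²/18 = 3.83351
  stratum 3: (230/880)²·35.0²/41 = 2.041
  stratum 4: (410/880)²·27.6²/50 = 3.30712
V_st = 10.1214
V_srs = s²/n = 1889.3/124 = 15.2363
deff = V_st / V_srs = 10.1214/15.2363 = 0.6643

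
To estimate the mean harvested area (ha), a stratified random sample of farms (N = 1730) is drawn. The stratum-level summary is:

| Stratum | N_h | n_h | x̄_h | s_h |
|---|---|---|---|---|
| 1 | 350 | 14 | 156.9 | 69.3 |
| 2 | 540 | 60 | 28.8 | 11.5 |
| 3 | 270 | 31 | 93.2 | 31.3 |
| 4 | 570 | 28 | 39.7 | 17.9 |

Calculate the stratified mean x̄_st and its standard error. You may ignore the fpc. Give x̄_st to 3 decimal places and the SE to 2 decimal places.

x̄_st ≈ 68.358, SE ≈ 4.03

x̄_st = Σ W_h x̄_h = (350·156.9 + 540·28.8 + 270·93.2 + 570·39.7)/1730 = 68.35838
V̂(x̄_st) = Σ W_h² s_h²/n_h, with W_h = N_h/N and N = 1730:
  stratum 1: (350/1730)²·69.3²/14 = 14.0405
  stratum 2: (540/1730)²·11.5²/60 = 0.214753
  stratum 3: (270/1730)²·31.3²/31 = 0.769772
  stratum 4: (570/1730)²·17.9²/28 = 1.24224
V̂(x̄_st) = 16.2673
SE(x̄_st) = √16.2673 = 4.03327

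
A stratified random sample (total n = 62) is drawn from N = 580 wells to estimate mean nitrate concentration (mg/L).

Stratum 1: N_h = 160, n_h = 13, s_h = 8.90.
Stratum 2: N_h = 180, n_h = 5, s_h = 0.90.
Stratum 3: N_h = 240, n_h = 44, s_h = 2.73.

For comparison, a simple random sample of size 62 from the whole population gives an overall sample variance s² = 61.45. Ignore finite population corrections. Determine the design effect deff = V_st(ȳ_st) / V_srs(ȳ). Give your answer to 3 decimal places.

V̂(ȳ_st) = Σ W_h² s_h²/n_h, with W_h = N_h/N and N = 580:
  stratum 1: (160/580)²·8.90²/13 = 0.463682
  stratum 2: (180/580)²·0.90²/5 = 0.0156029
  stratum 3: (240/580)²·2.73²/44 = 0.0290027
V_st = 0.508288
V_srs = s²/n = 61.45/62 = 0.991129
deff = V_st / V_srs = 0.508288/0.991129 = 0.5128

deff ≈ 0.513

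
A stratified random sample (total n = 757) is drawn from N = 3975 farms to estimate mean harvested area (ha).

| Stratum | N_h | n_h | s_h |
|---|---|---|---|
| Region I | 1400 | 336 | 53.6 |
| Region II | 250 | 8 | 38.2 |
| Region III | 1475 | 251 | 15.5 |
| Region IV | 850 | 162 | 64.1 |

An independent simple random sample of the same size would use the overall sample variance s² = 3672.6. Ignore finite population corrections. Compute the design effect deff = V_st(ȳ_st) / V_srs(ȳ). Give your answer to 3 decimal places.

deff ≈ 0.634

V̂(ȳ_st) = Σ W_h² s_h²/n_h, with W_h = N_h/N and N = 3975:
  stratum Region I: (1400/3975)²·53.6²/336 = 1.06065
  stratum Region II: (250/3975)²·38.2²/8 = 0.72151
  stratum Region III: (1475/3975)²·15.5²/251 = 0.131795
  stratum Region IV: (850/3975)²·64.1²/162 = 1.15975
V_st = 3.07371
V_srs = s²/n = 3672.6/757 = 4.85152
deff = V_st / V_srs = 3.07371/4.85152 = 0.6336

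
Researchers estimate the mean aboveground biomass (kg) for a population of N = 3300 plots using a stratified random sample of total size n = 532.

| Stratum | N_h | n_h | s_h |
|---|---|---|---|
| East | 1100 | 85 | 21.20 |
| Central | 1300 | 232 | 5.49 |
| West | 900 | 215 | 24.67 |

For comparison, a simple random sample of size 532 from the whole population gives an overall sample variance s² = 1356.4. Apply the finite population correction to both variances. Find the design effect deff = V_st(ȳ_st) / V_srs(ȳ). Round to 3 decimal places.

V̂(ȳ_st) = Σ W_h² (1 − n_h/N_h) s_h²/n_h, with W_h = N_h/N and N = 3300:
  stratum East: (1100/3300)²·(1 − 85/1100)·21.20²/85 = 0.542105
  stratum Central: (1300/3300)²·(1 − 232/1300)·5.49²/232 = 0.0165632
  stratum West: (900/3300)²·(1 − 215/900)·24.67²/215 = 0.160253
V_st = 0.718921
V_srs = (1 − 532/3300)·1356.4/532 = 2.13859
deff = V_st / V_srs = 0.718921/2.13859 = 0.3362

deff ≈ 0.336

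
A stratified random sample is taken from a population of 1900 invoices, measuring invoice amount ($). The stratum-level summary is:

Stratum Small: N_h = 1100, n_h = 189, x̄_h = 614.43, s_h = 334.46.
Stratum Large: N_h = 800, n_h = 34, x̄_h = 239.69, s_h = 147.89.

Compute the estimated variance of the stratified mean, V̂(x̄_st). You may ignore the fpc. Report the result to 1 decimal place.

V̂(x̄_st) = Σ W_h² s_h²/n_h, with W_h = N_h/N and N = 1900:
  stratum Small: (1100/1900)²·334.46²/189 = 198.383
  stratum Large: (800/1900)²·147.89²/34 = 114.044
V̂(x̄_st) = 312.427

V̂(x̄_st) ≈ 312.4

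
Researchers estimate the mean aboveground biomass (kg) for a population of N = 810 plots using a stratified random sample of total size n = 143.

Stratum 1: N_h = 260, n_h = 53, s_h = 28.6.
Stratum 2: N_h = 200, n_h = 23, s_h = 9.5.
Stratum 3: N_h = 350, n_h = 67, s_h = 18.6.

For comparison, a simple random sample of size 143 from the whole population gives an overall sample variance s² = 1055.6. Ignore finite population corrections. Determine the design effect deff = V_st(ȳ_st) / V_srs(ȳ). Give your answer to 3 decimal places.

deff ≈ 0.378

V̂(ȳ_st) = Σ W_h² s_h²/n_h, with W_h = N_h/N and N = 810:
  stratum 1: (260/810)²·28.6²/53 = 1.59013
  stratum 2: (200/810)²·9.5²/23 = 0.239227
  stratum 3: (350/810)²·18.6²/67 = 0.964089
V_st = 2.79345
V_srs = s²/n = 1055.6/143 = 7.38182
deff = V_st / V_srs = 2.79345/7.38182 = 0.3784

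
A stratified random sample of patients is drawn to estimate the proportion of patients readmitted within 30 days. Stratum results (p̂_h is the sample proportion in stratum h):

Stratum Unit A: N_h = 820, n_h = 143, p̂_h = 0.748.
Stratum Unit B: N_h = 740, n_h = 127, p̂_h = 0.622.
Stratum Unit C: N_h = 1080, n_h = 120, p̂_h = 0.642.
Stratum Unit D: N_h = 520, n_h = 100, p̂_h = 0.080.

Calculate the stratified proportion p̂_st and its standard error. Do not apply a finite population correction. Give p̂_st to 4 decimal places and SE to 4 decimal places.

N = 3160; stratum weights W_h = N_h/N.
p̂_st = Σ W_h p̂_h = (820·0.748 + 740·0.622 + 1080·0.642 + 520·0.080)/3160 = 0.57234
V̂(p̂_st) = Σ W_h² p̂_h(1−p̂_h)/(n_h−1):
  stratum Unit A: (820/3160)²·0.748·0.252/142 = 8.93856e-05
  stratum Unit B: (740/3160)²·0.622·0.378/126 = 0.00010233
  stratum Unit C: (1080/3160)²·0.642·0.358/119 = 0.000225603
  stratum Unit D: (520/3160)²·0.080·0.920/99 = 2.01315e-05
V̂(p̂_st) = 0.000437449; SE = √V̂ = 0.0209153

p̂_st ≈ 0.5723, SE ≈ 0.0209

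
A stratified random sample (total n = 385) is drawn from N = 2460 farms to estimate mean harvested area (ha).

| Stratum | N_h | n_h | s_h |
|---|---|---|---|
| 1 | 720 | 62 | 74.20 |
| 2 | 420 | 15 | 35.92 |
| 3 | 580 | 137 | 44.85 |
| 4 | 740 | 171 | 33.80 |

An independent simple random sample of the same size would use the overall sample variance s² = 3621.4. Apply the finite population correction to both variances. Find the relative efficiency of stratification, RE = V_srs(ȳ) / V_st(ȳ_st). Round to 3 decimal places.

RE ≈ 0.759

V̂(ȳ_st) = Σ W_h² (1 − n_h/N_h) s_h²/n_h, with W_h = N_h/N and N = 2460:
  stratum 1: (720/2460)²·(1 − 62/720)·74.20²/62 = 6.95191
  stratum 2: (420/2460)²·(1 − 15/420)·35.92²/15 = 2.41777
  stratum 3: (580/2460)²·(1 − 137/580)·44.85²/137 = 0.623399
  stratum 4: (740/2460)²·(1 − 171/740)·33.80²/171 = 0.464848
V_st = 10.4579
V_srs = (1 − 385/2460)·3621.4/385 = 7.93412
Relative efficiency = V_srs / V_st = 7.93412/10.4579 = 0.7587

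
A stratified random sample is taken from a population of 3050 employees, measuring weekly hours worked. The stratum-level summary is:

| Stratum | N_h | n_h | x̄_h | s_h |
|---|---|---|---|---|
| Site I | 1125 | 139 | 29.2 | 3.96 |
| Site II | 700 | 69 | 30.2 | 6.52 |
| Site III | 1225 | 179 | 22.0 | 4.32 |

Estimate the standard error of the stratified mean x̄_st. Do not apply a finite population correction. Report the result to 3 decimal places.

V̂(x̄_st) = Σ W_h² s_h²/n_h, with W_h = N_h/N and N = 3050:
  stratum Site I: (1125/3050)²·3.96²/139 = 0.015349
  stratum Site II: (700/3050)²·6.52²/69 = 0.0324521
  stratum Site III: (1225/3050)²·4.32²/179 = 0.0168185
V̂(x̄_st) = 0.0646196
SE(x̄_st) = √0.0646196 = 0.254204

SE(x̄_st) ≈ 0.254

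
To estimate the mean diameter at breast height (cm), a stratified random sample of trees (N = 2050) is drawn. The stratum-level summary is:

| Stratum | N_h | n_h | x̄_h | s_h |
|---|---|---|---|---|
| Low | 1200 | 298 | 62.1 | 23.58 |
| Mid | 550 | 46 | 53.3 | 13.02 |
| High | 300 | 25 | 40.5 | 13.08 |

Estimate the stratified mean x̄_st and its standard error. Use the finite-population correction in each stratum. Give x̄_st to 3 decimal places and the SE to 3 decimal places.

x̄_st = Σ W_h x̄_h = (1200·62.1 + 550·53.3 + 300·40.5)/2050 = 56.57805
V̂(x̄_st) = Σ W_h² (1 − n_h/N_h) s_h²/n_h, with W_h = N_h/N and N = 2050:
  stratum Low: (1200/2050)²·(1 − 298/1200)·23.58²/298 = 0.480564
  stratum Mid: (550/2050)²·(1 − 46/550)·13.02²/46 = 0.24308
  stratum High: (300/2050)²·(1 − 25/300)·13.08²/25 = 0.134345
V̂(x̄_st) = 0.857989
SE(x̄_st) = √0.857989 = 0.926277

x̄_st ≈ 56.578, SE ≈ 0.926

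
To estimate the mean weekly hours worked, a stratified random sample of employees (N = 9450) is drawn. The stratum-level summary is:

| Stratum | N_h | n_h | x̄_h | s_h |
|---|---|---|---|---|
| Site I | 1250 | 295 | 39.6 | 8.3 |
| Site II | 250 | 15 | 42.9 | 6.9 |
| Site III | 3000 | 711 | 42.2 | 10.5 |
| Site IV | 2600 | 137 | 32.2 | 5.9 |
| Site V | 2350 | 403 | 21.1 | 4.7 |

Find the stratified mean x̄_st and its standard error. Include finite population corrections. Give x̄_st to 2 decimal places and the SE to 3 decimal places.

x̄_st = Σ W_h x̄_h = (1250·39.6 + 250·42.9 + 3000·42.2 + 2600·32.2 + 2350·21.1)/9450 = 33.87619
V̂(x̄_st) = Σ W_h² (1 − n_h/N_h) s_h²/n_h, with W_h = N_h/N and N = 9450:
  stratum Site I: (1250/9450)²·(1 − 295/1250)·8.3²/295 = 0.00312165
  stratum Site II: (250/9450)²·(1 − 15/250)·6.9²/15 = 0.0020881
  stratum Site III: (3000/9450)²·(1 − 711/3000)·10.5²/711 = 0.0119237
  stratum Site IV: (2600/9450)²·(1 − 137/2600)·5.9²/137 = 0.0182204
  stratum Site V: (2350/9450)²·(1 − 403/2350)·4.7²/403 = 0.00280841
V̂(x̄_st) = 0.0381623
SE(x̄_st) = √0.0381623 = 0.195352

x̄_st ≈ 33.88, SE ≈ 0.195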